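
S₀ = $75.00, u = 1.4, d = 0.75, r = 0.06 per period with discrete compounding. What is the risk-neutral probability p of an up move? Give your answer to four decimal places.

p = 0.4769

Risk-neutral probability p = (1 + 0.06 − 0.75)/(1.4 − 0.75) = 0.3100/0.6500 = 0.4769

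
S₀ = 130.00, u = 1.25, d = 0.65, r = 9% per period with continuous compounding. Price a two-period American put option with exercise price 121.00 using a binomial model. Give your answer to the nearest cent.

Risk-neutral probability p = (e^0.09 − 0.65)/(1.25 − 0.65) = 0.4442/0.6000 = 0.7403
Terminal stock prices: S_uu = 203.1, S_ud = 105.6, S_dd = 54.93
Terminal payoffs (K − S): max(-82.12, 0) = 0, max(15.38, 0) = 15.38, max(66.07, 0) = 66.07
Node u (S = 162.5): continuation = e^(−0.09)·[0.7403·0.0000 + 0.2597·15.3750] = 3.6494; exercise value = 0.0000 ≤ continuation, so V_u = 3.6494
Node d (S = 84.5): continuation = e^(−0.09)·[0.7403·15.3750 + 0.2597·66.0750] = 26.0857; exercise value = 36.5000 > continuation, so V_d = 36.5000 (exercise)
Node 0 (S = 130): continuation = e^(−0.09)·[0.7403·3.6494 + 0.2597·36.5000] = 11.1326; exercise value = 0.0000 ≤ continuation, so V_0 = 11.1326

11.13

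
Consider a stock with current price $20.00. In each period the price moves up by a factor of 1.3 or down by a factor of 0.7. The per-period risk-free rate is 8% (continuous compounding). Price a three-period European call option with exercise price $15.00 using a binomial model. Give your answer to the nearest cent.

Risk-neutral probability p = (e^0.08 − 0.7)/(1.3 − 0.7) = 0.3833/0.6000 = 0.6388
Terminal stock prices: S_uuu = 43.94, S_uud = 23.66, S_udd = 12.74, S_ddd = 6.86
Terminal payoffs (S − K): max(28.94, 0) = 28.94, max(8.66, 0) = 8.66, max(-2.26, 0) = 0, max(-8.14, 0) = 0
Node uu (S = 33.8): V_uu = e^(−0.08)·[0.6388·28.9400 + 0.3612·8.6600] = 19.9533
Node ud (S = 18.2): V_ud = e^(−0.08)·[0.6388·8.6600 + 0.3612·0.0000] = 5.1068
Node dd (S = 9.8): V_dd = e^(−0.08)·[0.6388·0.0000 + 0.3612·0.0000] = 0.0000
Node u (S = 26): V_u = e^(−0.08)·[0.6388·19.9533 + 0.3612·5.1068] = 13.4691
Node d (S = 14): V_d = e^(−0.08)·[0.6388·5.1068 + 0.3612·0.0000] = 3.0115
Node 0 (S = 20): V_0 = e^(−0.08)·[0.6388·13.4691 + 0.3612·3.0115] = 8.9468

$8.95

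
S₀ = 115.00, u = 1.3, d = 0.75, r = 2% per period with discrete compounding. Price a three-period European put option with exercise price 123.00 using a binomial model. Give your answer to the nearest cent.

Risk-neutral probability p = (1 + 0.02 − 0.75)/(1.3 − 0.75) = 0.2700/0.5500 = 0.4909
Terminal stock prices: S_uuu = 252.7, S_uud = 145.8, S_udd = 84.09, S_ddd = 48.52
Terminal payoffs (K − S): max(-129.7, 0) = 0, max(-22.76, 0) = 0, max(38.91, 0) = 38.91, max(74.48, 0) = 74.48
Node uu (S = 194.4): V_uu = 1/1.02·[0.4909·0.0000 + 0.5091·0.0000] = 0.0000
Node ud (S = 112.1): V_ud = 1/1.02·[0.4909·0.0000 + 0.5091·38.9062] = 19.4184
Node dd (S = 64.69): V_dd = 1/1.02·[0.4909·38.9062 + 0.5091·74.4844] = 55.9007
Node u (S = 149.5): V_u = 1/1.02·[0.4909·0.0000 + 0.5091·19.4184] = 9.6919
Node d (S = 86.25): V_d = 1/1.02·[0.4909·19.4184 + 0.5091·55.9007] = 37.2463
Node 0 (S = 115): V_0 = 1/1.02·[0.4909·9.6919 + 0.5091·37.2463] = 23.2545

23.25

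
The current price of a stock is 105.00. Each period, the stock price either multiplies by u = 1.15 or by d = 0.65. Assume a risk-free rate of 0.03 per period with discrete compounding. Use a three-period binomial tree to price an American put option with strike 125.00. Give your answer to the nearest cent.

25.63

Risk-neutral probability p = (1 + 0.03 − 0.65)/(1.15 − 0.65) = 0.3800/0.5000 = 0.7600
Terminal stock prices: S_uuu = 159.7, S_uud = 90.26, S_udd = 51.02, S_ddd = 28.84
Terminal payoffs (K − S): max(-34.69, 0) = 0, max(34.74, 0) = 34.74, max(73.98, 0) = 73.98, max(96.16, 0) = 96.16
Node uu (S = 138.9): continuation = 1/1.03·[0.7600·0.0000 + 0.2400·34.7394] = 8.0946; exercise value = 0.0000 ≤ continuation, so V_uu = 8.0946
Node ud (S = 78.49): continuation = 1/1.03·[0.7600·34.7394 + 0.2400·73.9831] = 42.8717; exercise value = 46.5125 > continuation, so V_ud = 46.5125 (exercise)
Node dd (S = 44.36): continuation = 1/1.03·[0.7600·73.9831 + 0.2400·96.1644] = 76.9967; exercise value = 80.6375 > continuation, so V_dd = 80.6375 (exercise)
Node u (S = 120.7): continuation = 1/1.03·[0.7600·8.0946 + 0.2400·46.5125] = 16.8106; exercise value = 4.2500 ≤ continuation, so V_u = 16.8106
Node d (S = 68.25): continuation = 1/1.03·[0.7600·46.5125 + 0.2400·80.6375] = 53.1092; exercise value = 56.7500 > continuation, so V_d = 56.7500 (exercise)
Node 0 (S = 105): continuation = 1/1.03·[0.7600·16.8106 + 0.2400·56.7500] = 25.6272; exercise value = 20.0000 ≤ continuation, so V_0 = 25.6272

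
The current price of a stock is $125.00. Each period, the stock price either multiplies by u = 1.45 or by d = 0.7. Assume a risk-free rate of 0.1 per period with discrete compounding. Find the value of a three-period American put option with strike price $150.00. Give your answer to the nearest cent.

Risk-neutral probability p = (1 + 0.1 − 0.7)/(1.45 − 0.7) = 0.4000/0.7500 = 0.5333
Terminal stock prices: S_uuu = 381.1, S_uud = 184, S_udd = 88.81, S_ddd = 42.87
Terminal payoffs (K − S): max(-231.1, 0) = 0, max(-33.97, 0) = 0, max(61.19, 0) = 61.19, max(107.1, 0) = 107.1
Node uu (S = 262.8): continuation = 1/1.1·[0.5333·0.0000 + 0.4667·0.0000] = 0.0000; exercise value = 0.0000 ≤ continuation, so V_uu = 0.0000
Node ud (S = 126.9): continuation = 1/1.1·[0.5333·0.0000 + 0.4667·61.1875] = 25.9583; exercise value = 23.1250 ≤ continuation, so V_ud = 25.9583
Node dd (S = 61.25): continuation = 1/1.1·[0.5333·61.1875 + 0.4667·107.1250] = 75.1136; exercise value = 88.7500 > continuation, so V_dd = 88.7500 (exercise)
Node u (S = 181.2): continuation = 1/1.1·[0.5333·0.0000 + 0.4667·25.9583] = 11.0126; exercise value = 0.0000 ≤ continuation, so V_u = 11.0126
Node d (S = 87.5): continuation = 1/1.1·[0.5333·25.9583 + 0.4667·88.7500] = 50.2374; exercise value = 62.5000 > continuation, so V_d = 62.5000 (exercise)
Node 0 (S = 125): continuation = 1/1.1·[0.5333·11.0126 + 0.4667·62.5000] = 31.8546; exercise value = 25.0000 ≤ continuation, so V_0 = 31.8546

$31.85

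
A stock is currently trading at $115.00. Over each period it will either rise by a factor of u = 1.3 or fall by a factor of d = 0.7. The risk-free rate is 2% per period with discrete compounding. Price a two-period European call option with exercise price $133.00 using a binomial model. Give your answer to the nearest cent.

$16.77

Risk-neutral probability p = (1 + 0.02 − 0.7)/(1.3 − 0.7) = 0.3200/0.6000 = 0.5333
Terminal stock prices: S_uu = 194.4, S_ud = 104.6, S_dd = 56.35
Terminal payoffs (S − K): max(61.35, 0) = 61.35, max(-28.35, 0) = 0, max(-76.65, 0) = 0
Node u (S = 149.5): V_u = 1/1.02·[0.5333·61.3500 + 0.4667·0.0000] = 32.0784
Node d (S = 80.5): V_d = 1/1.02·[0.5333·0.0000 + 0.4667·0.0000] = 0.0000
Node 0 (S = 115): V_0 = 1/1.02·[0.5333·32.0784 + 0.4667·0.0000] = 16.7730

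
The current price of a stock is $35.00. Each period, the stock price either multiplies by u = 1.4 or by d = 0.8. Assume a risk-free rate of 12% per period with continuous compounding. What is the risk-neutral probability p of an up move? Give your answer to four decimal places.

Risk-neutral probability p = (e^0.12 − 0.8)/(1.4 − 0.8) = 0.3275/0.6000 = 0.5458

p = 0.5458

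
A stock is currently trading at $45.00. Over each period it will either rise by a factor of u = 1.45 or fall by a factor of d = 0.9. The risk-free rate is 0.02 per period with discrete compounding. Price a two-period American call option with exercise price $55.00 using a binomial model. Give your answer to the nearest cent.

$3.03

Risk-neutral probability p = (1 + 0.02 − 0.9)/(1.45 − 0.9) = 0.1200/0.5500 = 0.2182
Terminal stock prices: S_uu = 94.61, S_ud = 58.73, S_dd = 36.45
Terminal payoffs (S − K): max(39.61, 0) = 39.61, max(3.725, 0) = 3.725, max(-18.55, 0) = 0
Node u (S = 65.25): continuation = 1/1.02·[0.2182·39.6125 + 0.7818·3.7250] = 11.3284; exercise value = 10.2500 ≤ continuation, so V_u = 11.3284
Node d (S = 40.5): continuation = 1/1.02·[0.2182·3.7250 + 0.7818·0.0000] = 0.7968; exercise value = 0.0000 ≤ continuation, so V_d = 0.7968
Node 0 (S = 45): continuation = 1/1.02·[0.2182·11.3284 + 0.7818·0.7968] = 3.0339; exercise value = 0.0000 ≤ continuation, so V_0 = 3.0339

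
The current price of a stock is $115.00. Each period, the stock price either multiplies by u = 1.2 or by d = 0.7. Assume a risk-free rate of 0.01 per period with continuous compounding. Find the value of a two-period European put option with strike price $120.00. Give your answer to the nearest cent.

Risk-neutral probability p = (e^0.01 − 0.7)/(1.2 − 0.7) = 0.3101/0.5000 = 0.6201
Terminal stock prices: S_uu = 165.6, S_ud = 96.6, S_dd = 56.35
Terminal payoffs (K − S): max(-45.6, 0) = 0, max(23.4, 0) = 23.4, max(63.65, 0) = 63.65
Node u (S = 138): V_u = e^(−0.01)·[0.6201·0.0000 + 0.3799·23.4000] = 8.8012
Node d (S = 80.5): V_d = e^(−0.01)·[0.6201·23.4000 + 0.3799·63.6500] = 38.3060
Node 0 (S = 115): V_0 = e^(−0.01)·[0.6201·8.8012 + 0.3799·38.3060] = 19.8110

$19.81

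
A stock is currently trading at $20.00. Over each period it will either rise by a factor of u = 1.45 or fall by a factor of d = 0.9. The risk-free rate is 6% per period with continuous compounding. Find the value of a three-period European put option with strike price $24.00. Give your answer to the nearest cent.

$2.95

Risk-neutral probability p = (e^0.06 − 0.9)/(1.45 − 0.9) = 0.1618/0.5500 = 0.2942
Terminal stock prices: S_uuu = 60.97, S_uud = 37.84, S_udd = 23.49, S_ddd = 14.58
Terminal payoffs (K − S): max(-36.97, 0) = 0, max(-13.84, 0) = 0, max(0.51, 0) = 0.51, max(9.42, 0) = 9.42
Node uu (S = 42.05): V_uu = e^(−0.06)·[0.2942·0.0000 + 0.7058·0.0000] = 0.0000
Node ud (S = 26.1): V_ud = e^(−0.06)·[0.2942·0.0000 + 0.7058·0.5100] = 0.3390
Node dd (S = 16.2): V_dd = e^(−0.06)·[0.2942·0.5100 + 0.7058·9.4200] = 6.4023
Node u (S = 29): V_u = e^(−0.06)·[0.2942·0.0000 + 0.7058·0.3390] = 0.2253
Node d (S = 18): V_d = e^(−0.06)·[0.2942·0.3390 + 0.7058·6.4023] = 4.3493
Node 0 (S = 20): V_0 = e^(−0.06)·[0.2942·0.2253 + 0.7058·4.3493] = 2.9532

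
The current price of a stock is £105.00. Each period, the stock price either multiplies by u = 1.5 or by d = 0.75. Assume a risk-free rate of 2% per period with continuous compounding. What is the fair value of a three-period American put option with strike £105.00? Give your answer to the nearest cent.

Risk-neutral probability p = (e^0.02 − 0.75)/(1.5 − 0.75) = 0.2702/0.7500 = 0.3603
Terminal stock prices: S_uuu = 354.4, S_uud = 177.2, S_udd = 88.59, S_ddd = 44.3
Terminal payoffs (K − S): max(-249.4, 0) = 0, max(-72.19, 0) = 0, max(16.41, 0) = 16.41, max(60.7, 0) = 60.7
Node uu (S = 236.2): continuation = e^(−0.02)·[0.3603·0.0000 + 0.6397·0.0000] = 0.0000; exercise value = 0.0000 ≤ continuation, so V_uu = 0.0000
Node ud (S = 118.1): continuation = e^(−0.02)·[0.3603·0.0000 + 0.6397·16.4062] = 10.2878; exercise value = 0.0000 ≤ continuation, so V_ud = 10.2878
Node dd (S = 59.06): continuation = e^(−0.02)·[0.3603·16.4062 + 0.6397·60.7031] = 43.8584; exercise value = 45.9375 > continuation, so V_dd = 45.9375 (exercise)
Node u (S = 157.5): continuation = e^(−0.02)·[0.3603·0.0000 + 0.6397·10.2878] = 6.4511; exercise value = 0.0000 ≤ continuation, so V_u = 6.4511
Node d (S = 78.75): continuation = e^(−0.02)·[0.3603·10.2878 + 0.6397·45.9375] = 32.4387; exercise value = 26.2500 ≤ continuation, so V_d = 32.4387
Node 0 (S = 105): continuation = e^(−0.02)·[0.3603·6.4511 + 0.6397·32.4387] = 22.6193; exercise value = 0.0000 ≤ continuation, so V_0 = 22.6193

£22.62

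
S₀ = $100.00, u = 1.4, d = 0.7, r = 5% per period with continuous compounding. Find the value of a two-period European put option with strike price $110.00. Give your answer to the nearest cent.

$19.13

Risk-neutral probability p = (e^0.05 − 0.7)/(1.4 − 0.7) = 0.3513/0.7000 = 0.5018
Terminal stock prices: S_uu = 196, S_ud = 98, S_dd = 49
Terminal payoffs (K − S): max(-86, 0) = 0, max(12, 0) = 12, max(61, 0) = 61
Node u (S = 140): V_u = e^(−0.05)·[0.5018·0.0000 + 0.4982·12.0000] = 5.6866
Node d (S = 70): V_d = e^(−0.05)·[0.5018·12.0000 + 0.4982·61.0000] = 34.6352
Node 0 (S = 100): V_0 = e^(−0.05)·[0.5018·5.6866 + 0.4982·34.6352] = 19.1277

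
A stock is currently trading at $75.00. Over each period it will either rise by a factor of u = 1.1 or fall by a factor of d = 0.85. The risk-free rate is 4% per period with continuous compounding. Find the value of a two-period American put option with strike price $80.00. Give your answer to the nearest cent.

Risk-neutral probability p = (e^0.04 − 0.85)/(1.1 − 0.85) = 0.1908/0.2500 = 0.7632
Terminal stock prices: S_uu = 90.75, S_ud = 70.12, S_dd = 54.19
Terminal payoffs (K − S): max(-10.75, 0) = 0, max(9.875, 0) = 9.875, max(25.81, 0) = 25.81
Node u (S = 82.5): continuation = e^(−0.04)·[0.7632·0.0000 + 0.2368·9.8750] = 2.2463; exercise value = 0.0000 ≤ continuation, so V_u = 2.2463
Node d (S = 63.75): continuation = e^(−0.04)·[0.7632·9.8750 + 0.2368·25.8125] = 13.1132; exercise value = 16.2500 > continuation, so V_d = 16.2500 (exercise)
Node 0 (S = 75): continuation = e^(−0.04)·[0.7632·2.2463 + 0.2368·16.2500] = 5.3437; exercise value = 5.0000 ≤ continuation, so V_0 = 5.3437

$5.34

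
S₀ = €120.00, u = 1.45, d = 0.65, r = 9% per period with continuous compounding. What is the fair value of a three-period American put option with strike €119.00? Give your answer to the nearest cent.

Risk-neutral probability p = (e^0.09 − 0.65)/(1.45 − 0.65) = 0.4442/0.8000 = 0.5552
Terminal stock prices: S_uuu = 365.8, S_uud = 164, S_udd = 73.52, S_ddd = 32.95
Terminal payoffs (K − S): max(-246.8, 0) = 0, max(-45, 0) = 0, max(45.48, 0) = 45.48, max(86.05, 0) = 86.05
Node uu (S = 252.3): continuation = e^(−0.09)·[0.5552·0.0000 + 0.4448·0.0000] = 0.0000; exercise value = 0.0000 ≤ continuation, so V_uu = 0.0000
Node ud (S = 113.1): continuation = e^(−0.09)·[0.5552·0.0000 + 0.4448·45.4850] = 18.4897; exercise value = 5.9000 ≤ continuation, so V_ud = 18.4897
Node dd (S = 50.7): continuation = e^(−0.09)·[0.5552·45.4850 + 0.4448·86.0450] = 58.0578; exercise value = 68.3000 > continuation, so V_dd = 68.3000 (exercise)
Node u (S = 174): continuation = e^(−0.09)·[0.5552·0.0000 + 0.4448·18.4897] = 7.5161; exercise value = 0.0000 ≤ continuation, so V_u = 7.5161
Node d (S = 78): continuation = e^(−0.09)·[0.5552·18.4897 + 0.4448·68.3000] = 37.1462; exercise value = 41.0000 > continuation, so V_d = 41.0000 (exercise)
Node 0 (S = 120): continuation = e^(−0.09)·[0.5552·7.5161 + 0.4448·41.0000] = 20.4804; exercise value = 0.0000 ≤ continuation, so V_0 = 20.4804

€20.48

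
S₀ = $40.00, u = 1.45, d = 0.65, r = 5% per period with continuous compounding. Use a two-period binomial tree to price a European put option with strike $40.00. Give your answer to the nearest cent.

Risk-neutral probability p = (e^0.05 − 0.65)/(1.45 − 0.65) = 0.4013/0.8000 = 0.5016
Terminal stock prices: S_uu = 84.1, S_ud = 37.7, S_dd = 16.9
Terminal payoffs (K − S): max(-44.1, 0) = 0, max(2.3, 0) = 2.3, max(23.1, 0) = 23.1
Node u (S = 58): V_u = e^(−0.05)·[0.5016·0.0000 + 0.4984·2.3000] = 1.0904
Node d (S = 26): V_d = e^(−0.05)·[0.5016·2.3000 + 0.4984·23.1000] = 12.0492
Node 0 (S = 40): V_0 = e^(−0.05)·[0.5016·1.0904 + 0.4984·12.0492] = 6.2328

$6.23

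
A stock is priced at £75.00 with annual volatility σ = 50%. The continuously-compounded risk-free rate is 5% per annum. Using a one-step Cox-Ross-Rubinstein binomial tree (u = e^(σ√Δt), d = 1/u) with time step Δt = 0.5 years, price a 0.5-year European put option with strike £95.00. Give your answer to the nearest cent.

£22.81

CRR parameters: u = e^(σ√Δt) = e^(0.5·√0.5) = 1.4241, d = 1/u = 0.7022
Per-period rate: rΔt = 0.05·0.5 = 0.025, so R = e^0.025 = 1.0253
Risk-neutral probability p = (e^0.025 − 0.7022)/(1.4241 − 0.7022) = 0.3231/0.7219 = 0.4476
Terminal stock prices: S_u = 106.8, S_d = 52.66
Terminal payoffs (K − S): max(-11.81, 0) = 0, max(42.34, 0) = 42.34
Node 0 (S = 75): V_0 = e^(−0.025)·[0.4476·0.0000 + 0.5524·42.3359] = 22.8095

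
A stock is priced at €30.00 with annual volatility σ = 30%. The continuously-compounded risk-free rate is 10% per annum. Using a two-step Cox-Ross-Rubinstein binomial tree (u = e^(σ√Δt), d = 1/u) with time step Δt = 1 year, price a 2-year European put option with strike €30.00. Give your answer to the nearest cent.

CRR parameters: u = e^(σ√Δt) = e^(0.3·√1) = 1.3499, d = 1/u = 0.7408
Per-period rate: rΔt = 0.1·1 = 0.1, so R = e^0.1 = 1.1052
Risk-neutral probability p = (e^0.1 − 0.7408)/(1.3499 − 0.7408) = 0.3644/0.6090 = 0.5982
Terminal stock prices: S_uu = 54.66, S_ud = 30, S_dd = 16.46
Terminal payoffs (K − S): max(-24.66, 0) = 0, max(0, 0) = 0, max(13.54, 0) = 13.54
Node u (S = 40.5): V_u = e^(−0.1)·[0.5982·0.0000 + 0.4018·0.0000] = 0.0000
Node d (S = 22.22): V_d = e^(−0.1)·[0.5982·0.0000 + 0.4018·13.5357] = 4.9206
Node 0 (S = 30): V_0 = e^(−0.1)·[0.5982·0.0000 + 0.4018·4.9206] = 1.7888

€1.79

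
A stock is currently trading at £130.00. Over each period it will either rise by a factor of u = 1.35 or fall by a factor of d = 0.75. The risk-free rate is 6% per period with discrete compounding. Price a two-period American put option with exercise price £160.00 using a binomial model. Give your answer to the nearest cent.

Risk-neutral probability p = (1 + 0.06 − 0.75)/(1.35 − 0.75) = 0.3100/0.6000 = 0.5167
Terminal stock prices: S_uu = 236.9, S_ud = 131.6, S_dd = 73.12
Terminal payoffs (K − S): max(-76.93, 0) = 0, max(28.38, 0) = 28.38, max(86.88, 0) = 86.88
Node u (S = 175.5): continuation = 1/1.06·[0.5167·0.0000 + 0.4833·28.3750] = 12.9383; exercise value = 0.0000 ≤ continuation, so V_u = 12.9383
Node d (S = 97.5): continuation = 1/1.06·[0.5167·28.3750 + 0.4833·86.8750] = 53.4434; exercise value = 62.5000 > continuation, so V_d = 62.5000 (exercise)
Node 0 (S = 130): continuation = 1/1.06·[0.5167·12.9383 + 0.4833·62.5000] = 34.8048; exercise value = 30.0000 ≤ continuation, so V_0 = 34.8048

£34.80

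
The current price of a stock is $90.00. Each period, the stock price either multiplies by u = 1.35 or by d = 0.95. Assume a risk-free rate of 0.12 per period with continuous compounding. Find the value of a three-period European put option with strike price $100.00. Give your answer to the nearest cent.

Risk-neutral probability p = (e^0.12 − 0.95)/(1.35 − 0.95) = 0.1775/0.4000 = 0.4437
Terminal stock prices: S_uuu = 221.4, S_uud = 155.8, S_udd = 109.7, S_ddd = 77.16
Terminal payoffs (K − S): max(-121.4, 0) = 0, max(-55.82, 0) = 0, max(-9.654, 0) = 0, max(22.84, 0) = 22.84
Node uu (S = 164): V_uu = e^(−0.12)·[0.4437·0.0000 + 0.5563·0.0000] = 0.0000
Node ud (S = 115.4): V_ud = e^(−0.12)·[0.4437·0.0000 + 0.5563·0.0000] = 0.0000
Node dd (S = 81.22): V_dd = e^(−0.12)·[0.4437·0.0000 + 0.5563·22.8363] = 11.2664
Node u (S = 121.5): V_u = e^(−0.12)·[0.4437·0.0000 + 0.5563·0.0000] = 0.0000
Node d (S = 85.5): V_d = e^(−0.12)·[0.4437·0.0000 + 0.5563·11.2664] = 5.5584
Node 0 (S = 90): V_0 = e^(−0.12)·[0.4437·0.0000 + 0.5563·5.5584] = 2.7423

$2.74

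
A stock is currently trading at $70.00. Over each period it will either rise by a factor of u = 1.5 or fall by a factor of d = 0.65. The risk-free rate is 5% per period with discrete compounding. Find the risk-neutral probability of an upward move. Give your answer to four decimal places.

Risk-neutral probability p = (1 + 0.05 − 0.65)/(1.5 − 0.65) = 0.4000/0.8500 = 0.4706

p = 0.4706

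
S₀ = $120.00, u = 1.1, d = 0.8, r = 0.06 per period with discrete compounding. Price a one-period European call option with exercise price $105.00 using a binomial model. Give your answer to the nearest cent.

$22.08

Risk-neutral probability p = (1 + 0.06 − 0.8)/(1.1 − 0.8) = 0.2600/0.3000 = 0.8667
Terminal stock prices: S_u = 132, S_d = 96
Terminal payoffs (S − K): max(27, 0) = 27, max(-9, 0) = 0
Node 0 (S = 120): V_0 = 1/1.06·[0.8667·27.0000 + 0.1333·0.0000] = 22.0755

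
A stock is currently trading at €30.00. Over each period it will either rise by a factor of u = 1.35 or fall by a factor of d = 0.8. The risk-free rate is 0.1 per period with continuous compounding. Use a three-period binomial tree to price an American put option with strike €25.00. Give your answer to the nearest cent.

Risk-neutral probability p = (e^0.1 − 0.8)/(1.35 − 0.8) = 0.3052/0.5500 = 0.5549
Terminal stock prices: S_uuu = 73.81, S_uud = 43.74, S_udd = 25.92, S_ddd = 15.36
Terminal payoffs (K − S): max(-48.81, 0) = 0, max(-18.74, 0) = 0, max(-0.92, 0) = 0, max(9.64, 0) = 9.64
Node uu (S = 54.68): continuation = e^(−0.1)·[0.5549·0.0000 + 0.4451·0.0000] = 0.0000; exercise value = 0.0000 ≤ continuation, so V_uu = 0.0000
Node ud (S = 32.4): continuation = e^(−0.1)·[0.5549·0.0000 + 0.4451·0.0000] = 0.0000; exercise value = 0.0000 ≤ continuation, so V_ud = 0.0000
Node dd (S = 19.2): continuation = e^(−0.1)·[0.5549·0.0000 + 0.4451·9.6400] = 3.8828; exercise value = 5.8000 > continuation, so V_dd = 5.8000 (exercise)
Node u (S = 40.5): continuation = e^(−0.1)·[0.5549·0.0000 + 0.4451·0.0000] = 0.0000; exercise value = 0.0000 ≤ continuation, so V_u = 0.0000
Node d (S = 24): continuation = e^(−0.1)·[0.5549·0.0000 + 0.4451·5.8000] = 2.3361; exercise value = 1.0000 ≤ continuation, so V_d = 2.3361
Node 0 (S = 30): continuation = e^(−0.1)·[0.5549·0.0000 + 0.4451·2.3361] = 0.9410; exercise value = 0.0000 ≤ continuation, so V_0 = 0.9410

€0.94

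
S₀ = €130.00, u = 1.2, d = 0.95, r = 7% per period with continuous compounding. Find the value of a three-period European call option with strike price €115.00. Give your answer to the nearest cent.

Risk-neutral probability p = (e^0.07 − 0.95)/(1.2 − 0.95) = 0.1225/0.2500 = 0.4900
Terminal stock prices: S_uuu = 224.6, S_uud = 177.8, S_udd = 140.8, S_ddd = 111.5
Terminal payoffs (S − K): max(109.6, 0) = 109.6, max(62.84, 0) = 62.84, max(25.79, 0) = 25.79, max(-3.541, 0) = 0
Node uu (S = 187.2): V_uu = e^(−0.07)·[0.4900·109.6400 + 0.5100·62.8400] = 79.9747
Node ud (S = 148.2): V_ud = e^(−0.07)·[0.4900·62.8400 + 0.5100·25.7900] = 40.9747
Node dd (S = 117.3): V_dd = e^(−0.07)·[0.4900·25.7900 + 0.5100·0.0000] = 11.7835
Node u (S = 156): V_u = e^(−0.07)·[0.4900·79.9747 + 0.5100·40.9747] = 56.0238
Node d (S = 123.5): V_d = e^(−0.07)·[0.4900·40.9747 + 0.5100·11.7835] = 24.3244
Node 0 (S = 130): V_0 = e^(−0.07)·[0.4900·56.0238 + 0.5100·24.3244] = 37.1635

€37.16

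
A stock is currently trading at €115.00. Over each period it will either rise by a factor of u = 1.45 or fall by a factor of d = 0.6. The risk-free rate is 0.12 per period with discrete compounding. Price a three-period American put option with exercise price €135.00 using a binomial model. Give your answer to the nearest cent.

€29.50

Risk-neutral probability p = (1 + 0.12 − 0.6)/(1.45 − 0.6) = 0.5200/0.8500 = 0.6118
Terminal stock prices: S_uuu = 350.6, S_uud = 145.1, S_udd = 60.03, S_ddd = 24.84
Terminal payoffs (K − S): max(-215.6, 0) = 0, max(-10.07, 0) = 0, max(74.97, 0) = 74.97, max(110.2, 0) = 110.2
Node uu (S = 241.8): continuation = 1/1.12·[0.6118·0.0000 + 0.3882·0.0000] = 0.0000; exercise value = 0.0000 ≤ continuation, so V_uu = 0.0000
Node ud (S = 100): continuation = 1/1.12·[0.6118·0.0000 + 0.3882·74.9700] = 25.9875; exercise value = 34.9500 > continuation, so V_ud = 34.9500 (exercise)
Node dd (S = 41.4): continuation = 1/1.12·[0.6118·74.9700 + 0.3882·110.1600] = 79.1357; exercise value = 93.6000 > continuation, so V_dd = 93.6000 (exercise)
Node u (S = 166.8): continuation = 1/1.12·[0.6118·0.0000 + 0.3882·34.9500] = 12.1150; exercise value = 0.0000 ≤ continuation, so V_u = 12.1150
Node d (S = 69): continuation = 1/1.12·[0.6118·34.9500 + 0.3882·93.6000] = 51.5357; exercise value = 66.0000 > continuation, so V_d = 66.0000 (exercise)
Node 0 (S = 115): continuation = 1/1.12·[0.6118·12.1150 + 0.3882·66.0000] = 29.4956; exercise value = 20.0000 ≤ continuation, so V_0 = 29.4956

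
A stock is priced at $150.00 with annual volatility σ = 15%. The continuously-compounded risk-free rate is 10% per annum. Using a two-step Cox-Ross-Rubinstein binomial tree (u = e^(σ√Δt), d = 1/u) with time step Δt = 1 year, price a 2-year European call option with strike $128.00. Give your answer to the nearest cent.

$45.69

CRR parameters: u = e^(σ√Δt) = e^(0.15·√1) = 1.1618, d = 1/u = 0.8607
Per-period rate: rΔt = 0.1·1 = 0.1, so R = e^0.1 = 1.1052
Risk-neutral probability p = (e^0.1 − 0.8607)/(1.1618 − 0.8607) = 0.2445/0.3011 = 0.8118
Terminal stock prices: S_uu = 202.5, S_ud = 150, S_dd = 111.1
Terminal payoffs (S − K): max(74.48, 0) = 74.48, max(22, 0) = 22, max(-16.88, 0) = 0
Node u (S = 174.3): V_u = e^(−0.1)·[0.8118·74.4788 + 0.1882·22.0000] = 58.4559
Node d (S = 129.1): V_d = e^(−0.1)·[0.8118·22.0000 + 0.1882·0.0000] = 16.1606
Node 0 (S = 150): V_0 = e^(−0.1)·[0.8118·58.4559 + 0.1882·16.1606] = 45.6917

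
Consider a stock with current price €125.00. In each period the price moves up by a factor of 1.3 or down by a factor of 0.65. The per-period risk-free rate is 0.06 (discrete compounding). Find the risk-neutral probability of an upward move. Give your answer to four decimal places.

Risk-neutral probability p = (1 + 0.06 − 0.65)/(1.3 − 0.65) = 0.4100/0.6500 = 0.6308

p = 0.6308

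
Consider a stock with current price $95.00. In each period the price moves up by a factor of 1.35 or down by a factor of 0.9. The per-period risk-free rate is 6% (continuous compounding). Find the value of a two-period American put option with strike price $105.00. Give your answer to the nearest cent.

Risk-neutral probability p = (e^0.06 − 0.9)/(1.35 − 0.9) = 0.1618/0.4500 = 0.3596
Terminal stock prices: S_uu = 173.1, S_ud = 115.4, S_dd = 76.95
Terminal payoffs (K − S): max(-68.14, 0) = 0, max(-10.42, 0) = 0, max(28.05, 0) = 28.05
Node u (S = 128.2): continuation = e^(−0.06)·[0.3596·0.0000 + 0.6404·0.0000] = 0.0000; exercise value = 0.0000 ≤ continuation, so V_u = 0.0000
Node d (S = 85.5): continuation = e^(−0.06)·[0.3596·0.0000 + 0.6404·28.0500] = 16.9162; exercise value = 19.5000 > continuation, so V_d = 19.5000 (exercise)
Node 0 (S = 95): continuation = e^(−0.06)·[0.3596·0.0000 + 0.6404·19.5000] = 11.7599; exercise value = 10.0000 ≤ continuation, so V_0 = 11.7599

$11.76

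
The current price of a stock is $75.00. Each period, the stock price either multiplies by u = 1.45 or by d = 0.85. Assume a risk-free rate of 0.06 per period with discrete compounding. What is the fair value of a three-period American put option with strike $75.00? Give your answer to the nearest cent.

$7.83

Risk-neutral probability p = (1 + 0.06 − 0.85)/(1.45 − 0.85) = 0.2100/0.6000 = 0.3500
Terminal stock prices: S_uuu = 228.6, S_uud = 134, S_udd = 78.57, S_ddd = 46.06
Terminal payoffs (K − S): max(-153.6, 0) = 0, max(-59.03, 0) = 0, max(-3.572, 0) = 0, max(28.94, 0) = 28.94
Node uu (S = 157.7): continuation = 1/1.06·[0.3500·0.0000 + 0.6500·0.0000] = 0.0000; exercise value = 0.0000 ≤ continuation, so V_uu = 0.0000
Node ud (S = 92.44): continuation = 1/1.06·[0.3500·0.0000 + 0.6500·0.0000] = 0.0000; exercise value = 0.0000 ≤ continuation, so V_ud = 0.0000
Node dd (S = 54.19): continuation = 1/1.06·[0.3500·0.0000 + 0.6500·28.9406] = 17.7466; exercise value = 20.8125 > continuation, so V_dd = 20.8125 (exercise)
Node u (S = 108.8): continuation = 1/1.06·[0.3500·0.0000 + 0.6500·0.0000] = 0.0000; exercise value = 0.0000 ≤ continuation, so V_u = 0.0000
Node d (S = 63.75): continuation = 1/1.06·[0.3500·0.0000 + 0.6500·20.8125] = 12.7624; exercise value = 11.2500 ≤ continuation, so V_d = 12.7624
Node 0 (S = 75): continuation = 1/1.06·[0.3500·0.0000 + 0.6500·12.7624] = 7.8260; exercise value = 0.0000 ≤ continuation, so V_0 = 7.8260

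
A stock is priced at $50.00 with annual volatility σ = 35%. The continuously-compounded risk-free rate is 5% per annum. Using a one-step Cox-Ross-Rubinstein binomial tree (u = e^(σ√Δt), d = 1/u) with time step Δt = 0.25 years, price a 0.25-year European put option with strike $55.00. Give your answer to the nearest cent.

CRR parameters: u = e^(σ√Δt) = e^(0.35·√0.25) = 1.1912, d = 1/u = 0.8395
Per-period rate: rΔt = 0.05·0.25 = 0.0125, so R = e^0.0125 = 1.0126
Risk-neutral probability p = (e^0.0125 − 0.8395)/(1.1912 − 0.8395) = 0.1731/0.3518 = 0.4921
Terminal stock prices: S_u = 59.56, S_d = 41.97
Terminal payoffs (K − S): max(-4.562, 0) = 0, max(13.03, 0) = 13.03
Node 0 (S = 50): V_0 = e^(−0.0125)·[0.4921·0.0000 + 0.5079·13.0271] = 6.5341

$6.53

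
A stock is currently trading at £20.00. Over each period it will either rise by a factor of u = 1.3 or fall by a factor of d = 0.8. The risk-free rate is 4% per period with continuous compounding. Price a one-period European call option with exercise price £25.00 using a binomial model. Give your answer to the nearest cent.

£0.46

Risk-neutral probability p = (e^0.04 − 0.8)/(1.3 − 0.8) = 0.2408/0.5000 = 0.4816
Terminal stock prices: S_u = 26, S_d = 16
Terminal payoffs (S − K): max(1, 0) = 1, max(-9, 0) = 0
Node 0 (S = 20): V_0 = e^(−0.04)·[0.4816·1.0000 + 0.5184·0.0000] = 0.4627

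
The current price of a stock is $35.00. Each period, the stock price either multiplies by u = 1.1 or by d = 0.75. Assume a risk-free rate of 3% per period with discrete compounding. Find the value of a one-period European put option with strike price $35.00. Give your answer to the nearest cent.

Risk-neutral probability p = (1 + 0.03 − 0.75)/(1.1 − 0.75) = 0.2800/0.3500 = 0.8000
Terminal stock prices: S_u = 38.5, S_d = 26.25
Terminal payoffs (K − S): max(-3.5, 0) = 0, max(8.75, 0) = 8.75
Node 0 (S = 35): V_0 = 1/1.03·[0.8000·0.0000 + 0.2000·8.7500] = 1.6990

$1.70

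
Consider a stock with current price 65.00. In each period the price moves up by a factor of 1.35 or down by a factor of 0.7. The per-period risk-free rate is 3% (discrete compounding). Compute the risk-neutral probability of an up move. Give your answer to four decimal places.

p = 0.5077

Risk-neutral probability p = (1 + 0.03 − 0.7)/(1.35 − 0.7) = 0.3300/0.6500 = 0.5077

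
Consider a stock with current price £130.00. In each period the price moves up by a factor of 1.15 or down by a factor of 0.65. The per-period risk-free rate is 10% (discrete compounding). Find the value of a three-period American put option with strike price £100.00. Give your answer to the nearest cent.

£1.66

Risk-neutral probability p = (1 + 0.1 − 0.65)/(1.15 − 0.65) = 0.4500/0.5000 = 0.9000
Terminal stock prices: S_uuu = 197.7, S_uud = 111.8, S_udd = 63.16, S_ddd = 35.7
Terminal payoffs (K − S): max(-97.71, 0) = 0, max(-11.75, 0) = 0, max(36.84, 0) = 36.84, max(64.3, 0) = 64.3
Node uu (S = 171.9): continuation = 1/1.1·[0.9000·0.0000 + 0.1000·0.0000] = 0.0000; exercise value = 0.0000 ≤ continuation, so V_uu = 0.0000
Node ud (S = 97.17): continuation = 1/1.1·[0.9000·0.0000 + 0.1000·36.8362] = 3.3487; exercise value = 2.8250 ≤ continuation, so V_ud = 3.3487
Node dd (S = 54.93): continuation = 1/1.1·[0.9000·36.8362 + 0.1000·64.2987] = 35.9841; exercise value = 45.0750 > continuation, so V_dd = 45.0750 (exercise)
Node u (S = 149.5): continuation = 1/1.1·[0.9000·0.0000 + 0.1000·3.3487] = 0.3044; exercise value = 0.0000 ≤ continuation, so V_u = 0.3044
Node d (S = 84.5): continuation = 1/1.1·[0.9000·3.3487 + 0.1000·45.0750] = 6.8376; exercise value = 15.5000 > continuation, so V_d = 15.5000 (exercise)
Node 0 (S = 130): continuation = 1/1.1·[0.9000·0.3044 + 0.1000·15.5000] = 1.6582; exercise value = 0.0000 ≤ continuation, so V_0 = 1.6582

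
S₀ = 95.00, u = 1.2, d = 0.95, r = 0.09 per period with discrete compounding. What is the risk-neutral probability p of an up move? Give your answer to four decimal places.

Risk-neutral probability p = (1 + 0.09 − 0.95)/(1.2 − 0.95) = 0.1400/0.2500 = 0.5600

p = 0.5600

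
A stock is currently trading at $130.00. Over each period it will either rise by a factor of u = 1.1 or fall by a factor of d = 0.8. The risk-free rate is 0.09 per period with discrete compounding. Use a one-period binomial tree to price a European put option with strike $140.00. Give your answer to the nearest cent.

$1.10

Risk-neutral probability p = (1 + 0.09 − 0.8)/(1.1 − 0.8) = 0.2900/0.3000 = 0.9667
Terminal stock prices: S_u = 143, S_d = 104
Terminal payoffs (K − S): max(-3, 0) = 0, max(36, 0) = 36
Node 0 (S = 130): V_0 = 1/1.09·[0.9667·0.0000 + 0.0333·36.0000] = 1.1009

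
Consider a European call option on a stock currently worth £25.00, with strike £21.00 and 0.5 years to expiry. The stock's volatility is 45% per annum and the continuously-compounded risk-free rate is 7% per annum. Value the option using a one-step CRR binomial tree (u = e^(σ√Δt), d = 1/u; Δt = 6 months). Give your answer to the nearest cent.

CRR parameters: u = e^(σ√Δt) = e^(0.45·√0.5) = 1.3746, d = 1/u = 0.7275
Per-period rate: rΔt = 0.07·0.5 = 0.035, so R = e^0.035 = 1.0356
Risk-neutral probability p = (e^0.035 − 0.7275)/(1.3746 − 0.7275) = 0.3082/0.6472 = 0.4762
Terminal stock prices: S_u = 34.37, S_d = 18.19
Terminal payoffs (S − K): max(13.37, 0) = 13.37, max(-2.814, 0) = 0
Node 0 (S = 25): V_0 = e^(−0.035)·[0.4762·13.3662 + 0.5238·0.0000] = 6.1455

£6.15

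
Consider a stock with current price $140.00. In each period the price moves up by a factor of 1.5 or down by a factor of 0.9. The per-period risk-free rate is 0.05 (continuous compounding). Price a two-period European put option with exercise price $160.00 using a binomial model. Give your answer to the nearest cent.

$23.58

Risk-neutral probability p = (e^0.05 − 0.9)/(1.5 − 0.9) = 0.1513/0.6000 = 0.2521
Terminal stock prices: S_uu = 315, S_ud = 189, S_dd = 113.4
Terminal payoffs (K − S): max(-155, 0) = 0, max(-29, 0) = 0, max(46.6, 0) = 46.6
Node u (S = 210): V_u = e^(−0.05)·[0.2521·0.0000 + 0.7479·0.0000] = 0.0000
Node d (S = 126): V_d = e^(−0.05)·[0.2521·0.0000 + 0.7479·46.6000] = 33.1516
Node 0 (S = 140): V_0 = e^(−0.05)·[0.2521·0.0000 + 0.7479·33.1516] = 23.5842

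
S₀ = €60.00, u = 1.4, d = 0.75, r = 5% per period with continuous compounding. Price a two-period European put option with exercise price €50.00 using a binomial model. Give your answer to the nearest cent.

€4.23

Risk-neutral probability p = (e^0.05 − 0.75)/(1.4 − 0.75) = 0.3013/0.6500 = 0.4635
Terminal stock prices: S_uu = 117.6, S_ud = 63, S_dd = 33.75
Terminal payoffs (K − S): max(-67.6, 0) = 0, max(-13, 0) = 0, max(16.25, 0) = 16.25
Node u (S = 84): V_u = e^(−0.05)·[0.4635·0.0000 + 0.5365·0.0000] = 0.0000
Node d (S = 45): V_d = e^(−0.05)·[0.4635·0.0000 + 0.5365·16.2500] = 8.2930
Node 0 (S = 60): V_0 = e^(−0.05)·[0.4635·0.0000 + 0.5365·8.2930] = 4.2323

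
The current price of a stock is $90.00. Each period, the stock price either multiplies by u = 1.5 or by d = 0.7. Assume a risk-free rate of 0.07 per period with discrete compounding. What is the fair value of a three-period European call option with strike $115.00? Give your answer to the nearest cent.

$22.77

Risk-neutral probability p = (1 + 0.07 − 0.7)/(1.5 − 0.7) = 0.3700/0.8000 = 0.4625
Terminal stock prices: S_uuu = 303.8, S_uud = 141.8, S_udd = 66.15, S_ddd = 30.87
Terminal payoffs (S − K): max(188.8, 0) = 188.8, max(26.75, 0) = 26.75, max(-48.85, 0) = 0, max(-84.13, 0) = 0
Node uu (S = 202.5): V_uu = 1/1.07·[0.4625·188.7500 + 0.5375·26.7500] = 95.0234
Node ud (S = 94.5): V_ud = 1/1.07·[0.4625·26.7500 + 0.5375·0.0000] = 11.5625
Node dd (S = 44.1): V_dd = 1/1.07·[0.4625·0.0000 + 0.5375·0.0000] = 0.0000
Node u (S = 135): V_u = 1/1.07·[0.4625·95.0234 + 0.5375·11.5625] = 46.8814
Node d (S = 63): V_d = 1/1.07·[0.4625·11.5625 + 0.5375·0.0000] = 4.9978
Node 0 (S = 90): V_0 = 1/1.07·[0.4625·46.8814 + 0.5375·4.9978] = 22.7748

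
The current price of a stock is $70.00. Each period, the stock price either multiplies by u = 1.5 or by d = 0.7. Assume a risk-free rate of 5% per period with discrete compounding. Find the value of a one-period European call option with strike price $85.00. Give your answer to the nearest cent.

$8.33

Risk-neutral probability p = (1 + 0.05 − 0.7)/(1.5 − 0.7) = 0.3500/0.8000 = 0.4375
Terminal stock prices: S_u = 105, S_d = 49
Terminal payoffs (S − K): max(20, 0) = 20, max(-36, 0) = 0
Node 0 (S = 70): V_0 = 1/1.05·[0.4375·20.0000 + 0.5625·0.0000] = 8.3333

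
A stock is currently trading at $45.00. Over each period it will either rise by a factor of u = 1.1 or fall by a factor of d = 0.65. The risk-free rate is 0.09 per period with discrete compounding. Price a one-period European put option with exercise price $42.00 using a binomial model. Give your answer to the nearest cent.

Risk-neutral probability p = (1 + 0.09 − 0.65)/(1.1 − 0.65) = 0.4400/0.4500 = 0.9778
Terminal stock prices: S_u = 49.5, S_d = 29.25
Terminal payoffs (K − S): max(-7.5, 0) = 0, max(12.75, 0) = 12.75
Node 0 (S = 45): V_0 = 1/1.09·[0.9778·0.0000 + 0.0222·12.7500] = 0.2599

$0.26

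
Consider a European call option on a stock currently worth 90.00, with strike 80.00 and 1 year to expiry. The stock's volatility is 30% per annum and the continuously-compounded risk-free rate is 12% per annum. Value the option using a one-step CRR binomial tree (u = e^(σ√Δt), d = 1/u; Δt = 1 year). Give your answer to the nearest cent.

23.36

CRR parameters: u = e^(σ√Δt) = e^(0.3·√1) = 1.3499, d = 1/u = 0.7408
Per-period rate: rΔt = 0.12·1 = 0.12, so R = e^0.12 = 1.1275
Risk-neutral probability p = (e^0.12 − 0.7408)/(1.3499 − 0.7408) = 0.3867/0.6090 = 0.6349
Terminal stock prices: S_u = 121.5, S_d = 66.67
Terminal payoffs (S − K): max(41.49, 0) = 41.49, max(-13.33, 0) = 0
Node 0 (S = 90): V_0 = e^(−0.12)·[0.6349·41.4873 + 0.3651·0.0000] = 23.3617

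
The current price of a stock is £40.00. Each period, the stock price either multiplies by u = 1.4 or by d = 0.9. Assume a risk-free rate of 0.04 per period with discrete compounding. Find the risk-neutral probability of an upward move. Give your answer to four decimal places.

p = 0.2800

Risk-neutral probability p = (1 + 0.04 − 0.9)/(1.4 − 0.9) = 0.1400/0.5000 = 0.2800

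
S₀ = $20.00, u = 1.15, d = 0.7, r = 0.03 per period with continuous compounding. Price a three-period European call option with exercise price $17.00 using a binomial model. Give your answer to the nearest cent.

Risk-neutral probability p = (e^0.03 − 0.7)/(1.15 − 0.7) = 0.3305/0.4500 = 0.7343
Terminal stock prices: S_uuu = 30.42, S_uud = 18.51, S_udd = 11.27, S_ddd = 6.86
Terminal payoffs (S − K): max(13.42, 0) = 13.42, max(1.515, 0) = 1.515, max(-5.73, 0) = 0, max(-10.14, 0) = 0
Node uu (S = 26.45): V_uu = e^(−0.03)·[0.7343·13.4175 + 0.2657·1.5150] = 9.9524
Node ud (S = 16.1): V_ud = e^(−0.03)·[0.7343·1.5150 + 0.2657·0.0000] = 1.0797
Node dd (S = 9.8): V_dd = e^(−0.03)·[0.7343·0.0000 + 0.2657·0.0000] = 0.0000
Node u (S = 23): V_u = e^(−0.03)·[0.7343·9.9524 + 0.2657·1.0797] = 7.3708
Node d (S = 14): V_d = e^(−0.03)·[0.7343·1.0797 + 0.2657·0.0000] = 0.7694
Node 0 (S = 20): V_0 = e^(−0.03)·[0.7343·7.3708 + 0.2657·0.7694] = 5.4511

$5.45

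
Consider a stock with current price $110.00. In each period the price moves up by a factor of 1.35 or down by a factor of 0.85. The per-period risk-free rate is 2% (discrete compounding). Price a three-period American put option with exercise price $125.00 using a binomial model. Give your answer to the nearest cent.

Risk-neutral probability p = (1 + 0.02 − 0.85)/(1.35 − 0.85) = 0.1700/0.5000 = 0.3400
Terminal stock prices: S_uuu = 270.6, S_uud = 170.4, S_udd = 107.3, S_ddd = 67.55
Terminal payoffs (K − S): max(-145.6, 0) = 0, max(-45.4, 0) = 0, max(17.71, 0) = 17.71, max(57.45, 0) = 57.45
Node uu (S = 200.5): continuation = 1/1.02·[0.3400·0.0000 + 0.6600·0.0000] = 0.0000; exercise value = 0.0000 ≤ continuation, so V_uu = 0.0000
Node ud (S = 126.2): continuation = 1/1.02·[0.3400·0.0000 + 0.6600·17.7088] = 11.4586; exercise value = 0.0000 ≤ continuation, so V_ud = 11.4586
Node dd (S = 79.47): continuation = 1/1.02·[0.3400·17.7088 + 0.6600·57.4463] = 43.0740; exercise value = 45.5250 > continuation, so V_dd = 45.5250 (exercise)
Node u (S = 148.5): continuation = 1/1.02·[0.3400·0.0000 + 0.6600·11.4586] = 7.4144; exercise value = 0.0000 ≤ continuation, so V_u = 7.4144
Node d (S = 93.5): continuation = 1/1.02·[0.3400·11.4586 + 0.6600·45.5250] = 33.2769; exercise value = 31.5000 ≤ continuation, so V_d = 33.2769
Node 0 (S = 110): continuation = 1/1.02·[0.3400·7.4144 + 0.6600·33.2769] = 24.0036; exercise value = 15.0000 ≤ continuation, so V_0 = 24.0036

$24.00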